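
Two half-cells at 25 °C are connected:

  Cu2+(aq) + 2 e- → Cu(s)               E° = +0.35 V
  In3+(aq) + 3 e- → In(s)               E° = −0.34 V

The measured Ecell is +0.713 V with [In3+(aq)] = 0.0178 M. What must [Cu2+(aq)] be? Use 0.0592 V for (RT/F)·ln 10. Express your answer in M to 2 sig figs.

The Cu²⁺/Cu couple has the larger reduction potential, so it is the cathode: E°cell = +0.35 − (−0.34) = +0.69 V and n = 6.
Rearranging E = E° − (0.0592/n)·log Q gives log Q = 6(+0.69 − (+0.713))/0.0592 = −2.331.
The balanced reaction is 3 Cu2+(aq) + 2 In(s) → 3 Cu(s) + 2 In3+(aq), so Q = [In3+(aq)]^2 / [Cu2+(aq)]^3.
Isolating [Cu2+(aq)] in Q = 10^{−2.331} yields log [Cu2+(aq)] = −0.389, i.e. 0.41 M.

0.41 M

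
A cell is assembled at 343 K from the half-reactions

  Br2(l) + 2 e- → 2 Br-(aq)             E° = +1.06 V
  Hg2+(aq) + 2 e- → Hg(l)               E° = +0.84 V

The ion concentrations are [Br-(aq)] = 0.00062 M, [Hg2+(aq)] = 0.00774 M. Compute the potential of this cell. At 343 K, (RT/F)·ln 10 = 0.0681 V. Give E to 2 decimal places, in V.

Since E°(Br₂/Br⁻) > E°(Hg²⁺/Hg), Br₂/Br⁻ serves as the cathode.
E°cell = E°cat − E°an = +1.06 − (+0.84) = +0.22 V; n = 2.
Balancing gives Br2(l) + Hg(l) → 2 Br-(aq) + Hg2+(aq); hence Q = [Br-(aq)]^2·[Hg2+(aq)] = 2.98×10^−9 (log Q = −8.526).
E = E° − (0.0681/n)·log Q = +0.22 − (0.0681/2)(−8.526) = +0.51 V.

+0.51 V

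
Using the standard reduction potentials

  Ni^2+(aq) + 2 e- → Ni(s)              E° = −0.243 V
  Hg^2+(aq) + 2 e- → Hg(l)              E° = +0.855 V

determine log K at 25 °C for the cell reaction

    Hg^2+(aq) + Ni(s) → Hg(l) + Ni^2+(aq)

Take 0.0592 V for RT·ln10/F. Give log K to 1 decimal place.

The Hg²⁺/Hg couple is reduced (cathode); E°cell = +0.855 − (−0.243) = +1.098 V with n = 2.
At equilibrium E = 0, so log K = nE°cell / 0.0592 = (2)(+1.098) / 0.0592 = 37.1.

log K = 37.1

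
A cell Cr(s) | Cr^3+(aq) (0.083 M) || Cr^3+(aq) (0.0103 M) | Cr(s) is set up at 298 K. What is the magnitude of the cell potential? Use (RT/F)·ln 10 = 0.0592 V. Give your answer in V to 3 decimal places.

For a concentration cell E°cell = 0, since both electrodes use the same couple.
The compartment with the higher Cr^3+(aq) concentration (0.083 M) acts as the cathode; ions are reduced there and produced at the dilute (0.0103 M) anode.
With n = 3, Ecell = −(0.0592/3)·log([dilute]/[conc]) = −(0.0592/3)·log(0.0103/0.083) = +0.018 V.

0.018 V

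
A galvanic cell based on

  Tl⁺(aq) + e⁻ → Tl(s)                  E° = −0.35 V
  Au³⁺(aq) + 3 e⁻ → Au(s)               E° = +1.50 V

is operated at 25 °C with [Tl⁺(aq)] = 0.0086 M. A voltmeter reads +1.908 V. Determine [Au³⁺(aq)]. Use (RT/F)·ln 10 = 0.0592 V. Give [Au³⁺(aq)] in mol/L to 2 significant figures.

Au³⁺/Au is the cathode (higher E°); E°cell = +1.50 − (−0.35) = +1.85 V with n = 3.
Rearranging E = E° − (0.0592/n)·log Q gives log Q = 3(+1.85 − (+1.908))/0.0592 = −2.939.
The balanced reaction is Au³⁺(aq) + 3 Tl(s) → Au(s) + 3 Tl⁺(aq), so Q = [Tl⁺(aq)]^3 / [Au³⁺(aq)].
Solving for the unknown gives log [Au³⁺(aq)] = −3.258, so [Au³⁺(aq)] ≈ 0.00055 M.

0.00055 M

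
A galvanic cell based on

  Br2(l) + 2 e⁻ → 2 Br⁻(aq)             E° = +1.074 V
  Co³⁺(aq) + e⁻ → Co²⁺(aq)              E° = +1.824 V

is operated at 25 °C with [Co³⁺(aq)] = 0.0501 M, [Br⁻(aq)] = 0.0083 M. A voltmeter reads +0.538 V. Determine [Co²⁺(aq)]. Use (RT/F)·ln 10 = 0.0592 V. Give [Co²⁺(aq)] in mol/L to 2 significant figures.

1.6 M

Co³⁺/Co²⁺ is the cathode (higher E°); E°cell = +1.824 − (+1.074) = +0.750 V with n = 2.
Rearranging E = E° − (0.0592/n)·log Q gives log Q = 2(+0.750 − (+0.538))/0.0592 = 7.162.
Balancing electrons gives 2 Co³⁺(aq) + 2 Br⁻(aq) → 2 Co²⁺(aq) + Br2(l); thus Q = [Co²⁺(aq)]^2 / ([Co³⁺(aq)]^2·[Br⁻(aq)]^2).
Substituting the known concentrations and solving, log [Co²⁺(aq)] = 0.200 and [Co²⁺(aq)] = 1.6 M.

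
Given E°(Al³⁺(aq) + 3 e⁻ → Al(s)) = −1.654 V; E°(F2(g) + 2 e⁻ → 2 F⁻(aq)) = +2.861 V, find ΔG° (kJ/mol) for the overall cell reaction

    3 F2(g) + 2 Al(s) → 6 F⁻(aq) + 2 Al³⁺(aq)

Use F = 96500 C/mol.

−2614 kJ/mol

In the reaction as written F2(g) is reduced, so the F₂/F⁻ couple is the cathode and Al³⁺/Al is the anode.
E°cell = +2.861 − (−1.654) = +4.515 V; balancing electrons gives n = 6.
ΔG° = −nFE°cell = −(6)(96500)(+4.515) J/mol = −2614 kJ/mol.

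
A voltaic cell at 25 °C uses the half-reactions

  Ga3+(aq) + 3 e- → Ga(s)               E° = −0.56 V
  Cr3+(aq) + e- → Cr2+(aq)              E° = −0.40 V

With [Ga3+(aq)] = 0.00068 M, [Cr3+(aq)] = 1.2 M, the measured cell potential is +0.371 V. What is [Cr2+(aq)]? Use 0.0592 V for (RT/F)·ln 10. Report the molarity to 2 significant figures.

The Cr³⁺/Cr²⁺ couple has the larger reduction potential, so it is the cathode: E°cell = −0.40 − (−0.56) = +0.16 V and n = 3.
Rearranging E = E° − (0.0592/n)·log Q gives log Q = 3(+0.16 − (+0.371))/0.0592 = −10.693.
Balancing electrons gives 3 Cr3+(aq) + Ga(s) → 3 Cr2+(aq) + Ga3+(aq); thus Q = ([Cr2+(aq)]^3·[Ga3+(aq)]) / [Cr3+(aq)]^3.
Isolating [Cr2+(aq)] in Q = 10^{−10.693} yields log [Cr2+(aq)] = −2.429, i.e. 0.0037 M.

0.0037 M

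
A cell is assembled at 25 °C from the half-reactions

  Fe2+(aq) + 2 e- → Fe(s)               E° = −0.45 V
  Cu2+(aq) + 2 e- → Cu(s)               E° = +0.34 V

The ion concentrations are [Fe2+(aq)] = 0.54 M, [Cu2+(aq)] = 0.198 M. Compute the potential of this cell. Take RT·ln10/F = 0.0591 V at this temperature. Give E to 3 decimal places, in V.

+0.777 V

Since E°(Cu²⁺/Cu) > E°(Fe²⁺/Fe), Cu²⁺/Cu serves as the cathode.
E°cell = E°cat − E°an = +0.34 − (−0.45) = +0.79 V; n = 2.
The balanced reaction is Cu2+(aq) + Fe(s) → Cu(s) + Fe2+(aq), so Q = [Fe2+(aq)] / [Cu2+(aq)] = 2.73 and log Q = 0.436.
By the Nernst equation, E = +0.79 − (0.0591/2)·(0.436) = +0.777 V.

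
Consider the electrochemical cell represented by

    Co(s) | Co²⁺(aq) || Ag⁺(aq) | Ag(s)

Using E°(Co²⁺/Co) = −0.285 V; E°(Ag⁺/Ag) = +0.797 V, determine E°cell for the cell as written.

+1.082 V

By convention the left-hand electrode in cell notation is the anode (oxidation) and the right-hand electrode is the cathode (reduction).
E°cell = E°(right) − E°(left) = +0.797 − (−0.285) = +1.082 V.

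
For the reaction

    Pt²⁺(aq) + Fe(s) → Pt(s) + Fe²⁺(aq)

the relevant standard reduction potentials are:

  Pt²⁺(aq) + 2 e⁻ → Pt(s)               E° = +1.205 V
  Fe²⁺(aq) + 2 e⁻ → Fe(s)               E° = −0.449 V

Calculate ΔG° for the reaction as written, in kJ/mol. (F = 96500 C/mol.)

In the reaction as written Pt²⁺(aq) is reduced, so the Pt²⁺/Pt couple is the cathode and Fe²⁺/Fe is the anode.
E°cell = +1.205 − (−0.449) = +1.654 V; balancing electrons gives n = 2.
ΔG° = −nFE°cell = −(2)(96500)(+1.654) J/mol = −319 kJ/mol.

−319 kJ/mol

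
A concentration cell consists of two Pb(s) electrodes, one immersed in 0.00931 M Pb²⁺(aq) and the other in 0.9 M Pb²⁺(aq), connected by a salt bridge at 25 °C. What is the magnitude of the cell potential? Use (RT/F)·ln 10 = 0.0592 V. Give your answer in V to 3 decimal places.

0.059 V

For a concentration cell E°cell = 0, since both electrodes use the same couple.
The compartment with the higher Pb²⁺(aq) concentration (0.9 M) acts as the cathode; ions are reduced there and produced at the dilute (0.00931 M) anode.
With n = 2, Ecell = −(0.0592/2)·log([dilute]/[conc]) = −(0.0592/2)·log(0.00931/0.9) = +0.059 V.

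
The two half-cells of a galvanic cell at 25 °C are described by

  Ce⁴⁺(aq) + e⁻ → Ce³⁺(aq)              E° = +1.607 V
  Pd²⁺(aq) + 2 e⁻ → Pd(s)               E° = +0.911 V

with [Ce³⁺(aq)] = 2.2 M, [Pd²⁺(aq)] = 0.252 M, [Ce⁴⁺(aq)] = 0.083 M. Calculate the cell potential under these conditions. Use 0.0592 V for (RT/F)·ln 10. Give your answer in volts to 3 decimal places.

Ce⁴⁺/Ce³⁺ is reduced (cathode, E° = +1.607 V) and Pd²⁺/Pd is oxidized (anode).
The standard potential is +1.607 − (+0.911) = +0.696 V and the balanced reaction transfers n = 2 electrons.
The balanced reaction is 2 Ce⁴⁺(aq) + Pd(s) → 2 Ce³⁺(aq) + Pd²⁺(aq), so Q = ([Ce³⁺(aq)]^2·[Pd²⁺(aq)]) / [Ce⁴⁺(aq)]^2 = 177 and log Q = 2.248.
Applying E = E° − (RT ln10/nF)·log Q gives +0.696 − (0.0592/2)(2.248) = +0.629 V.

+0.629 V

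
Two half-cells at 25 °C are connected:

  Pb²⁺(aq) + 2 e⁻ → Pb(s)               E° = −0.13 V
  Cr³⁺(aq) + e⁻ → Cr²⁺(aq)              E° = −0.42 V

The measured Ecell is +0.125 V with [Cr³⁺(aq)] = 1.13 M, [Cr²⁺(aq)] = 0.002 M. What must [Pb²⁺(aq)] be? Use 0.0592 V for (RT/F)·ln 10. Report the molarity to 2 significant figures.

With Pb²⁺/Pb at the cathode and Cr³⁺/Cr²⁺ at the anode, E°cell = −0.13 − (−0.42) = +0.29 V (n = 2).
Since E = E° − (0.0592/n)·log Q, log Q = n(E° − E)/0.0592 = 5.574.
The balanced reaction is Pb²⁺(aq) + 2 Cr²⁺(aq) → Pb(s) + 2 Cr³⁺(aq), so Q = [Cr³⁺(aq)]^2 / ([Pb²⁺(aq)]·[Cr²⁺(aq)]^2).
Solving for the unknown gives log [Pb²⁺(aq)] = −0.070, so [Pb²⁺(aq)] ≈ 0.85 M.

0.85 M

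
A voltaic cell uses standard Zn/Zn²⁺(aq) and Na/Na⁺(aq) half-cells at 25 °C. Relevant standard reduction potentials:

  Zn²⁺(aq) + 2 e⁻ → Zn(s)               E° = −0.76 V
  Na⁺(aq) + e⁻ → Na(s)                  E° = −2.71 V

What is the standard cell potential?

Of the two couples in this cell, the one with the more positive reduction potential is reduced at the cathode: here that is Zn²⁺/Zn (−0.76 V); Na⁺/Na (−2.71 V) is the anode.
E°cell = E°(cathode) − E°(anode) = −0.76 − (−2.71) = +1.95 V.

+1.95 V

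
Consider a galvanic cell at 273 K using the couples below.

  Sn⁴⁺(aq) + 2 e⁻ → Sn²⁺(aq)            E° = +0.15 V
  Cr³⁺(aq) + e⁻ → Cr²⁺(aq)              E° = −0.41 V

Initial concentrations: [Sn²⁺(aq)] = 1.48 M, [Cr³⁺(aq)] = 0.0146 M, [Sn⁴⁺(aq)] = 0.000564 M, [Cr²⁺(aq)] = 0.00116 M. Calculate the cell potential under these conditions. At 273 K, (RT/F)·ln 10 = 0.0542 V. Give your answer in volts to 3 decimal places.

The Sn⁴⁺/Sn²⁺ couple has the more positive E°, so it is the cathode; Cr³⁺/Cr²⁺ is the anode.
The standard potential is +0.15 − (−0.41) = +0.56 V and the balanced reaction transfers n = 2 electrons.
The balanced reaction is Sn⁴⁺(aq) + 2 Cr²⁺(aq) → Sn²⁺(aq) + 2 Cr³⁺(aq), so Q = ([Sn²⁺(aq)]·[Cr³⁺(aq)]^2) / ([Sn⁴⁺(aq)]·[Cr²⁺(aq)]^2) = 4.16×10^5 and log Q = 5.619.
Applying E = E° − (RT ln10/nF)·log Q gives +0.56 − (0.0542/2)(5.619) = +0.408 V.

+0.408 V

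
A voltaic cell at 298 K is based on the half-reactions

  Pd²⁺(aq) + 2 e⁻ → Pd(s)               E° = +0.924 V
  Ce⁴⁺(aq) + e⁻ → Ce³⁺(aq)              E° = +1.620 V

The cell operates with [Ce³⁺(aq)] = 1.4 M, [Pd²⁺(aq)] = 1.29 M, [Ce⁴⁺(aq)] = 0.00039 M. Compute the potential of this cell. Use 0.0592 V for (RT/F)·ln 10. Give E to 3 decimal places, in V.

The Ce⁴⁺/Ce³⁺ couple has the more positive E°, so it is the cathode; Pd²⁺/Pd is the anode.
E°cell = E°cat − E°an = +1.620 − (+0.924) = +0.696 V; n = 2.
For the overall reaction 2 Ce⁴⁺(aq) + Pd(s) → 2 Ce³⁺(aq) + Pd²⁺(aq), Q = ([Ce³⁺(aq)]^2·[Pd²⁺(aq)]) / [Ce⁴⁺(aq)]^2 = 1.66×10^7, giving log Q = 7.221.
E = E° − (0.0592/n)·log Q = +0.696 − (0.0592/2)(7.221) = +0.482 V.

+0.482 V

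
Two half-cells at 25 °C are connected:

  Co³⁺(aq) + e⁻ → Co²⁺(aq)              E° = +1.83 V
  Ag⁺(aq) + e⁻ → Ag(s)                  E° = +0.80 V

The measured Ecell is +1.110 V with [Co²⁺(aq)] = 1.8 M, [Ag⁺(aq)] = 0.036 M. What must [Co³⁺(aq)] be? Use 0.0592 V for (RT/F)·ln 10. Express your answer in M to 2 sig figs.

The Co³⁺/Co²⁺ couple has the larger reduction potential, so it is the cathode: E°cell = +1.83 − (+0.80) = +1.03 V and n = 1.
From the Nernst equation, log Q = n(E° − E)/0.0592 = 1·(+1.03 − (+1.110))/0.0592 = −1.351.
For Co³⁺(aq) + Ag(s) → Co²⁺(aq) + Ag⁺(aq), the reaction quotient is Q = ([Co²⁺(aq)]·[Ag⁺(aq)]) / [Co³⁺(aq)].
Solving for the unknown gives log [Co³⁺(aq)] = 0.163, so [Co³⁺(aq)] ≈ 1.5 M.

1.5 M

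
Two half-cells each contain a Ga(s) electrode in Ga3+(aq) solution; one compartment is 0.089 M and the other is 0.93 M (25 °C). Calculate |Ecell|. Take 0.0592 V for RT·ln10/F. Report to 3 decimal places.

For a concentration cell E°cell = 0, since both electrodes use the same couple.
The compartment with the higher Ga3+(aq) concentration (0.93 M) acts as the cathode; ions are reduced there and produced at the dilute (0.089 M) anode.
With n = 3, Ecell = −(0.0592/3)·log([dilute]/[conc]) = −(0.0592/3)·log(0.089/0.93) = +0.020 V.

0.020 V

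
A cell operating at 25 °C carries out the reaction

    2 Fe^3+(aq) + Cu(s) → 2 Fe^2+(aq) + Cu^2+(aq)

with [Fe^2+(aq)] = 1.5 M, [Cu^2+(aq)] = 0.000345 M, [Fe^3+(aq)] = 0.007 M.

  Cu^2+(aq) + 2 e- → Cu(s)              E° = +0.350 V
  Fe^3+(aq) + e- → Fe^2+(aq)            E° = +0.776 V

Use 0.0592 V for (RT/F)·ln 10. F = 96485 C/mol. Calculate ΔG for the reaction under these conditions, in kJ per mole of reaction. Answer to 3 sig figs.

With Fe³⁺/Fe²⁺ reduced at the cathode, E°cell = +0.776 − (+0.350) = +0.426 V and n = 2.
Q = ([Fe^2+(aq)]^2·[Cu^2+(aq)]) / [Fe^3+(aq)]^2 = 15.8, so log Q = 1.200 and E = +0.426 − (0.0592/2)(1.200) = +0.3905 V.
ΔG = −nFE = −(2)(96485)(+0.3905) J/mol = −75.4 kJ/mol.

−75.4 kJ/mol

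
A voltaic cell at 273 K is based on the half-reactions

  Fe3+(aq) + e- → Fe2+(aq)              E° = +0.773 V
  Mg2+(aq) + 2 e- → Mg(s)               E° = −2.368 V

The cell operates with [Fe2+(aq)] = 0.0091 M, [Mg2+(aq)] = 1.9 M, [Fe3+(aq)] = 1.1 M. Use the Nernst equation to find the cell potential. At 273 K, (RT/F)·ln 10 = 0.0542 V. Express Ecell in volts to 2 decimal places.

The Fe³⁺/Fe²⁺ couple has the more positive E°, so it is the cathode; Mg²⁺/Mg is the anode.
The standard potential is +0.773 − (−2.368) = +3.141 V and the balanced reaction transfers n = 2 electrons.
Balancing gives 2 Fe3+(aq) + Mg(s) → 2 Fe2+(aq) + Mg2+(aq); hence Q = ([Fe2+(aq)]^2·[Mg2+(aq)]) / [Fe3+(aq)]^2 = 0.00013 (log Q = −3.886).
Applying E = E° − (RT ln10/nF)·log Q gives +3.141 − (0.0542/2)(−3.886) = +3.25 V.

+3.25 V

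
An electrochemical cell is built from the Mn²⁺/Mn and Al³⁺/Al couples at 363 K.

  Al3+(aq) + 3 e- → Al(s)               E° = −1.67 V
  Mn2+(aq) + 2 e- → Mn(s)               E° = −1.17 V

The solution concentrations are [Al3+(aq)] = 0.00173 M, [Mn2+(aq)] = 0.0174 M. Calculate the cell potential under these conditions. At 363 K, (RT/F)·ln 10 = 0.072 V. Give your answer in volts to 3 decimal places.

The Mn²⁺/Mn couple has the more positive E°, so it is the cathode; Al³⁺/Al is the anode.
E°cell = −1.17 − (−1.67) = +0.50 V, with n = 6 electrons transferred.
The balanced reaction is 3 Mn2+(aq) + 2 Al(s) → 3 Mn(s) + 2 Al3+(aq), so Q = [Al3+(aq)]^2 / [Mn2+(aq)]^3 = 0.568 and log Q = −0.246.
E = E° − (0.072/n)·log Q = +0.50 − (0.072/6)(−0.246) = +0.503 V.

+0.503 V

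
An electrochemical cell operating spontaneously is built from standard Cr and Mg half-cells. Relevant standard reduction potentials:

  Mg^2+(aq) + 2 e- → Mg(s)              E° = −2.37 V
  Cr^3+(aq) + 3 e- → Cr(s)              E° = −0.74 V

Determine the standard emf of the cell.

Of the two couples in this cell, the one with the more positive reduction potential is reduced at the cathode: here that is Cr³⁺/Cr (−0.74 V); Mg²⁺/Mg (−2.37 V) is the anode.
E°cell = E°(cathode) − E°(anode) = −0.74 − (−2.37) = +1.63 V.

+1.63 V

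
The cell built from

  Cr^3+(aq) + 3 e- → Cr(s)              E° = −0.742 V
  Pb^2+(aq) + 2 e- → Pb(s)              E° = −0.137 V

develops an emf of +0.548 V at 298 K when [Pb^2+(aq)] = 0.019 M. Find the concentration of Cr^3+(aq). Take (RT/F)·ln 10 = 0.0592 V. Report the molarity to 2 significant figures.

2.0 M

Pb²⁺/Pb is the cathode (higher E°); E°cell = −0.137 − (−0.742) = +0.605 V with n = 6.
From the Nernst equation, log Q = n(E° − E)/0.0592 = 6·(+0.605 − (+0.548))/0.0592 = 5.777.
For 3 Pb^2+(aq) + 2 Cr(s) → 3 Pb(s) + 2 Cr^3+(aq), the reaction quotient is Q = [Cr^3+(aq)]^2 / [Pb^2+(aq)]^3.
Substituting the known concentrations and solving, log [Cr^3+(aq)] = 0.307 and [Cr^3+(aq)] = 2.0 M.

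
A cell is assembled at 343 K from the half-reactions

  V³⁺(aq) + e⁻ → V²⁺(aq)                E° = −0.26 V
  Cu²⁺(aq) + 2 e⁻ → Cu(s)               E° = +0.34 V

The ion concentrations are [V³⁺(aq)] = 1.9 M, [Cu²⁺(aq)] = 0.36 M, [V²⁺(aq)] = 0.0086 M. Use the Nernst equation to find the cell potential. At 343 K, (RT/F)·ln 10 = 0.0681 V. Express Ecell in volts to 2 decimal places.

The Cu²⁺/Cu couple has the more positive E°, so it is the cathode; V³⁺/V²⁺ is the anode.
E°cell = E°cat − E°an = +0.34 − (−0.26) = +0.60 V; n = 2.
Balancing gives Cu²⁺(aq) + 2 V²⁺(aq) → Cu(s) + 2 V³⁺(aq); hence Q = [V³⁺(aq)]^2 / ([Cu²⁺(aq)]·[V²⁺(aq)]^2) = 1.36×10^5 (log Q = 5.132).
Applying E = E° − (RT ln10/nF)·log Q gives +0.60 − (0.0681/2)(5.132) = +0.43 V.

+0.43 V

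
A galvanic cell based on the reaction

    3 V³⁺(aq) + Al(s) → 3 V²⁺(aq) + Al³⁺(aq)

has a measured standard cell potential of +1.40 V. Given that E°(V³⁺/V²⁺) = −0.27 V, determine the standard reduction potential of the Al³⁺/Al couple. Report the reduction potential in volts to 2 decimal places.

In the reaction as written the V³⁺/V²⁺ couple is reduced (cathode) and Al³⁺/Al is oxidized (anode), so E°cell = E°(V³⁺/V²⁺) − E°(Al³⁺/Al).
E°(Al³⁺/Al) = E°(cathode) − E°cell = −0.27 − (+1.40) = −1.67 V.

−1.67 V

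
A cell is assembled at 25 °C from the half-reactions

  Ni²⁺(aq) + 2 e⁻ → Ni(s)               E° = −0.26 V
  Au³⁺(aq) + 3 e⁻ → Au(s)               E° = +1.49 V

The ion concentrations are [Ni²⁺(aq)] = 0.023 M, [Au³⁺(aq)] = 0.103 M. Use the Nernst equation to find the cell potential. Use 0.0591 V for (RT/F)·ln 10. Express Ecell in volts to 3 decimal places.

Since E°(Au³⁺/Au) > E°(Ni²⁺/Ni), Au³⁺/Au serves as the cathode.
The standard potential is +1.49 − (−0.26) = +1.75 V and the balanced reaction transfers n = 6 electrons.
For the overall reaction 2 Au³⁺(aq) + 3 Ni(s) → 2 Au(s) + 3 Ni²⁺(aq), Q = [Ni²⁺(aq)]^3 / [Au³⁺(aq)]^2 = 0.00115, giving log Q = −2.940.
E = E° − (0.0591/n)·log Q = +1.75 − (0.0591/6)(−2.940) = +1.779 V.

+1.779 V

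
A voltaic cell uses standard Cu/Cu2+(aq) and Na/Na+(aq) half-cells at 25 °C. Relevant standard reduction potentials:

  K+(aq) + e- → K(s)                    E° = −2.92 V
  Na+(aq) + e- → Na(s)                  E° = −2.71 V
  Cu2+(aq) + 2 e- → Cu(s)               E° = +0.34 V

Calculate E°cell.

+3.05 V

The Cu²⁺/Cu couple has the higher E°, so Cu ion is reduced (cathode) and Na is oxidized (anode).
E°cell = E°(cathode) − E°(anode) = +0.34 − (−2.71) = +3.05 V.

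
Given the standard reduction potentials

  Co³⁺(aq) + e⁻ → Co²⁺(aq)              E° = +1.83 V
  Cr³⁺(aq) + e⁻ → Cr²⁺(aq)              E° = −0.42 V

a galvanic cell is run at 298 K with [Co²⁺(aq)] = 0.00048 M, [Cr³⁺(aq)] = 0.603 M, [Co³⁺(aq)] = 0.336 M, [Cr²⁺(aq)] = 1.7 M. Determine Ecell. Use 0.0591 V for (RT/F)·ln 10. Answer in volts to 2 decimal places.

+2.44 V

The Co³⁺/Co²⁺ couple has the more positive E°, so it is the cathode; Cr³⁺/Cr²⁺ is the anode.
E°cell = +1.83 − (−0.42) = +2.25 V, with n = 1 electron transferred.
Balancing gives Co³⁺(aq) + Cr²⁺(aq) → Co²⁺(aq) + Cr³⁺(aq); hence Q = ([Co²⁺(aq)]·[Cr³⁺(aq)]) / ([Co³⁺(aq)]·[Cr²⁺(aq)]) = 0.000507 (log Q = −3.295).
E = E° − (0.0591/n)·log Q = +2.25 − (0.0591/1)(−3.295) = +2.44 V.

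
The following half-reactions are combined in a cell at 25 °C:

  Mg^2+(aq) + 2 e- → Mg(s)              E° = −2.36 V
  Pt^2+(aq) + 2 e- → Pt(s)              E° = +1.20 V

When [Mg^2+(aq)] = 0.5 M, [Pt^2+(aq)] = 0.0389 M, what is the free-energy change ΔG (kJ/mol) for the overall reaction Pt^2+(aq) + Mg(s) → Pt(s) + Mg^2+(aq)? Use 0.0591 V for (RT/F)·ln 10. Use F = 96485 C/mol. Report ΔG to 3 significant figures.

−681 kJ/mol

With Pt²⁺/Pt reduced at the cathode, E°cell = +1.20 − (−2.36) = +3.56 V and n = 2.
The reaction quotient is [Mg^2+(aq)] / [Pt^2+(aq)] = 12.9; by Nernst, E = +3.56 − (0.0591/2)(1.109) = +3.5272 V.
Then ΔG = −nFE = −2 × 96485 × +3.5272 J/mol = −681 kJ/mol.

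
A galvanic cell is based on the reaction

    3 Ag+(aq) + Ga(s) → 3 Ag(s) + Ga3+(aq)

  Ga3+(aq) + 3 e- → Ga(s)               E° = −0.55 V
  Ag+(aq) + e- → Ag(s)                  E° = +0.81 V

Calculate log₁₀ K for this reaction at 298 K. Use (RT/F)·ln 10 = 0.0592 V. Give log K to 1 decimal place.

The Ag⁺/Ag couple is reduced (cathode); E°cell = +0.81 − (−0.55) = +1.36 V with n = 3.
At equilibrium E = 0, so log K = nE°cell / 0.0592 = (3)(+1.36) / 0.0592 = 68.9.

log K = 68.9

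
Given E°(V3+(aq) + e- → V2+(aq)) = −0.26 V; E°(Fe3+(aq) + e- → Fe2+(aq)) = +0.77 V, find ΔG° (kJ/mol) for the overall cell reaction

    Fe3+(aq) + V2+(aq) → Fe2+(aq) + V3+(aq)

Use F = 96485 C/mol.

In the reaction as written Fe3+(aq) is reduced, so the Fe³⁺/Fe²⁺ couple is the cathode and V³⁺/V²⁺ is the anode.
E°cell = +0.77 − (−0.26) = +1.03 V; balancing electrons gives n = 1.
ΔG° = −nFE°cell = −(1)(96485)(+1.03) J/mol = −99.4 kJ/mol.

−99.4 kJ/mol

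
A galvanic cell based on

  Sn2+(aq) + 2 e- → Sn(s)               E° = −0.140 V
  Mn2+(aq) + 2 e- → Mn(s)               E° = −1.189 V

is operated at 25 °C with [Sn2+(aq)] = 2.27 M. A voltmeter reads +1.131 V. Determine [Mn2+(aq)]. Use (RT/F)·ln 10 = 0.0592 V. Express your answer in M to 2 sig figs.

Sn²⁺/Sn is the cathode (higher E°); E°cell = −0.140 − (−1.189) = +1.049 V with n = 2.
From the Nernst equation, log Q = n(E° − E)/0.0592 = 2·(+1.049 − (+1.131))/0.0592 = −2.770.
Balancing electrons gives Sn2+(aq) + Mn(s) → Sn(s) + Mn2+(aq); thus Q = [Mn2+(aq)] / [Sn2+(aq)].
Substituting the known concentrations and solving, log [Mn2+(aq)] = −2.414 and [Mn2+(aq)] = 0.0039 M.

0.0039 M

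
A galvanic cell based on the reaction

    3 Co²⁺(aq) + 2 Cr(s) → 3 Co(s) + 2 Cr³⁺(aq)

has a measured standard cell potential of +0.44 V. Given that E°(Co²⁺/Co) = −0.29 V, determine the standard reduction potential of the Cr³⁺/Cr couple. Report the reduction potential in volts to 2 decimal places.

−0.73 V

In the reaction as written the Co²⁺/Co couple is reduced (cathode) and Cr³⁺/Cr is oxidized (anode), so E°cell = E°(Co²⁺/Co) − E°(Cr³⁺/Cr).
E°(Cr³⁺/Cr) = E°(cathode) − E°cell = −0.29 − (+0.44) = −0.73 V.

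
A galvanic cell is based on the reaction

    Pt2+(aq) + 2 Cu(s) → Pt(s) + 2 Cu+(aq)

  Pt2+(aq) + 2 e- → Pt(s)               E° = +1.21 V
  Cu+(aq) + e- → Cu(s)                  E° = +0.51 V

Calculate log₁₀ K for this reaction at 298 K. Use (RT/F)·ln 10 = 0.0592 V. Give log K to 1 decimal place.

The Pt²⁺/Pt couple is reduced (cathode); E°cell = +1.21 − (+0.51) = +0.70 V with n = 2.
At equilibrium E = 0, so log K = nE°cell / 0.0592 = (2)(+0.70) / 0.0592 = 23.6.

log K = 23.6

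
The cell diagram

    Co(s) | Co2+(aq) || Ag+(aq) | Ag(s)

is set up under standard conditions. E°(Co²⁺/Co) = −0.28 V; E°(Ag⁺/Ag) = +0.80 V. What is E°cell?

+1.08 V

By convention the left-hand electrode in cell notation is the anode (oxidation) and the right-hand electrode is the cathode (reduction).
E°cell = E°(right) − E°(left) = +0.80 − (−0.28) = +1.08 V.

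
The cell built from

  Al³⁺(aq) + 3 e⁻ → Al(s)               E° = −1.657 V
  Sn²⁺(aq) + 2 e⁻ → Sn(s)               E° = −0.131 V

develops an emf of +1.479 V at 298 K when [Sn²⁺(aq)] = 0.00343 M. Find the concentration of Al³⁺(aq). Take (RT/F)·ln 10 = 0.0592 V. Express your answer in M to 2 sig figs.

0.048 M

With Sn²⁺/Sn at the cathode and Al³⁺/Al at the anode, E°cell = −0.131 − (−1.657) = +1.526 V (n = 6).
From the Nernst equation, log Q = n(E° − E)/0.0592 = 6·(+1.526 − (+1.479))/0.0592 = 4.764.
For 3 Sn²⁺(aq) + 2 Al(s) → 3 Sn(s) + 2 Al³⁺(aq), the reaction quotient is Q = [Al³⁺(aq)]^2 / [Sn²⁺(aq)]^3.
Isolating [Al³⁺(aq)] in Q = 10^{4.764} yields log [Al³⁺(aq)] = −1.315, i.e. 0.048 M.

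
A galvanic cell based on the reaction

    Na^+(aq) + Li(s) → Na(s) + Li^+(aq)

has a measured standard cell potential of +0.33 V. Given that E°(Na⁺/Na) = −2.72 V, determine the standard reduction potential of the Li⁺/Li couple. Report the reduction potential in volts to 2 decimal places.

In the reaction as written the Na⁺/Na couple is reduced (cathode) and Li⁺/Li is oxidized (anode), so E°cell = E°(Na⁺/Na) − E°(Li⁺/Li).
E°(Li⁺/Li) = E°(cathode) − E°cell = −2.72 − (+0.33) = −3.05 V.

−3.05 V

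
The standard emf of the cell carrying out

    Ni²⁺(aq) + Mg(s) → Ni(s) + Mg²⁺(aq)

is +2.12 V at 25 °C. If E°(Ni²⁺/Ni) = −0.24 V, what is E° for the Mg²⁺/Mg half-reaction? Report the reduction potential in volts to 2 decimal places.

−2.36 V

In the reaction as written the Ni²⁺/Ni couple is reduced (cathode) and Mg²⁺/Mg is oxidized (anode), so E°cell = E°(Ni²⁺/Ni) − E°(Mg²⁺/Mg).
E°(Mg²⁺/Mg) = E°(cathode) − E°cell = −0.24 − (+2.12) = −2.36 V.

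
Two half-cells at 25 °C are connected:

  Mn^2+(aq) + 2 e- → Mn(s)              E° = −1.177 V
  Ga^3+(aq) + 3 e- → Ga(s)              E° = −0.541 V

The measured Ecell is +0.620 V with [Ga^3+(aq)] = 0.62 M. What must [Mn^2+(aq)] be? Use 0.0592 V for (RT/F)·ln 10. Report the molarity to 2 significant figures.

Ga³⁺/Ga is the cathode (higher E°); E°cell = −0.541 − (−1.177) = +0.636 V with n = 6.
Since E = E° − (0.0592/n)·log Q, log Q = n(E° − E)/0.0592 = 1.622.
For 2 Ga^3+(aq) + 3 Mn(s) → 2 Ga(s) + 3 Mn^2+(aq), the reaction quotient is Q = [Mn^2+(aq)]^3 / [Ga^3+(aq)]^2.
Solving for the unknown gives log [Mn^2+(aq)] = 0.402, so [Mn^2+(aq)] ≈ 2.5 M.

2.5 M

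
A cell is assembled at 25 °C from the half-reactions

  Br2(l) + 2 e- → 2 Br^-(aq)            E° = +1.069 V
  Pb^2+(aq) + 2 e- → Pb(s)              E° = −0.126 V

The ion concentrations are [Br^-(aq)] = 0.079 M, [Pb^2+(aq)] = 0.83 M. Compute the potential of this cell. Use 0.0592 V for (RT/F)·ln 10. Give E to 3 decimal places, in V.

Br₂/Br⁻ is reduced (cathode, E° = +1.069 V) and Pb²⁺/Pb is oxidized (anode).
E°cell = E°cat − E°an = +1.069 − (−0.126) = +1.195 V; n = 2.
For the overall reaction Br2(l) + Pb(s) → 2 Br^-(aq) + Pb^2+(aq), Q = [Br^-(aq)]^2·[Pb^2+(aq)] = 0.00518, giving log Q = −2.286.
Applying E = E° − (RT ln10/nF)·log Q gives +1.195 − (0.0592/2)(−2.286) = +1.263 V.

+1.263 V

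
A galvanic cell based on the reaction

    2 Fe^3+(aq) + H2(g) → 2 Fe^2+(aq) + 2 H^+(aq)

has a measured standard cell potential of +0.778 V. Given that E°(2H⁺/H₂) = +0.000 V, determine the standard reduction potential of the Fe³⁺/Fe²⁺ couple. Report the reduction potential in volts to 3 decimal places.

+0.778 V

In the reaction as written the Fe³⁺/Fe²⁺ couple is reduced (cathode) and 2H⁺/H₂ is oxidized (anode), so E°cell = E°(Fe³⁺/Fe²⁺) − E°(2H⁺/H₂).
E°(Fe³⁺/Fe²⁺) = E°cell + E°(anode) = +0.778 + (+0.000) = +0.778 V.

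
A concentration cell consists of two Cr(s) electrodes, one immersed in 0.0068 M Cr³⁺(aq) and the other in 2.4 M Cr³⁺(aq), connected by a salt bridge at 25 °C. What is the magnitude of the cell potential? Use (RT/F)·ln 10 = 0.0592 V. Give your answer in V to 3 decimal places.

For a concentration cell E°cell = 0, since both electrodes use the same couple.
The compartment with the higher Cr³⁺(aq) concentration (2.4 M) acts as the cathode; ions are reduced there and produced at the dilute (0.0068 M) anode.
With n = 3, Ecell = −(0.0592/3)·log([dilute]/[conc]) = −(0.0592/3)·log(0.0068/2.4) = +0.050 V.

0.050 V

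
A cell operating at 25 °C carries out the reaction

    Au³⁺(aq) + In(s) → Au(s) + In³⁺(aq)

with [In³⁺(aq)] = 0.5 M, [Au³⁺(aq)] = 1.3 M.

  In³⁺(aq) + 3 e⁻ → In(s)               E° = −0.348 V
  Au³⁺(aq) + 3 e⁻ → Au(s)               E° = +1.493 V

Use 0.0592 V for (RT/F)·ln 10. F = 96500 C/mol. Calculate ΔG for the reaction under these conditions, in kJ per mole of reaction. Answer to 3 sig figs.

−535 kJ/mol

With Au³⁺/Au reduced at the cathode, E°cell = +1.493 − (−0.348) = +1.841 V and n = 3.
Here Q = [In³⁺(aq)] / [Au³⁺(aq)] = 0.385 (log Q = −0.415), giving E = +1.841 − (0.0592/3)·(−0.415) = +1.8492 V.
ΔG = −nFE = −(3)(96500)(+1.8492) J/mol = −535 kJ/mol.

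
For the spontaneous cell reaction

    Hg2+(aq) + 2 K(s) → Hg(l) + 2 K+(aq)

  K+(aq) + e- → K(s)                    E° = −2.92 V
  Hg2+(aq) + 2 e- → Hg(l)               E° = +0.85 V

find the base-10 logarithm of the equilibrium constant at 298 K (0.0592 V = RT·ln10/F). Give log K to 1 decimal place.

The Hg²⁺/Hg couple is reduced (cathode); E°cell = +0.85 − (−2.92) = +3.77 V with n = 2.
At equilibrium E = 0, so log K = nE°cell / 0.0592 = (2)(+3.77) / 0.0592 = 127.4.

log K = 127.4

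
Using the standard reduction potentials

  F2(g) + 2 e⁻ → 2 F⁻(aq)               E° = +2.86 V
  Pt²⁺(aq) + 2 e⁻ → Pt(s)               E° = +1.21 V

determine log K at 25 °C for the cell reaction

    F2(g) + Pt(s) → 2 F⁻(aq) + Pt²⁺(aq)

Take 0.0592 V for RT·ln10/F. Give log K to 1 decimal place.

The F₂/F⁻ couple is reduced (cathode); E°cell = +2.86 − (+1.21) = +1.65 V with n = 2.
At equilibrium E = 0, so log K = nE°cell / 0.0592 = (2)(+1.65) / 0.0592 = 55.7.

log K = 55.7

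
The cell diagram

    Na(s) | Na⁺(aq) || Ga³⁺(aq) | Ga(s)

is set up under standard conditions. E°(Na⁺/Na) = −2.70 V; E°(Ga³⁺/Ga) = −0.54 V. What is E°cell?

By convention the left-hand electrode in cell notation is the anode (oxidation) and the right-hand electrode is the cathode (reduction).
E°cell = E°(right) − E°(left) = −0.54 − (−2.70) = +2.16 V.

+2.16 V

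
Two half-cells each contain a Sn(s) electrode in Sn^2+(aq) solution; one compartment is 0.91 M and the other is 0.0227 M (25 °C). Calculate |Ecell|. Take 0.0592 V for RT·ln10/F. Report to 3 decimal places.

For a concentration cell E°cell = 0, since both electrodes use the same couple.
The compartment with the higher Sn^2+(aq) concentration (0.91 M) acts as the cathode; ions are reduced there and produced at the dilute (0.0227 M) anode.
With n = 2, Ecell = −(0.0592/2)·log([dilute]/[conc]) = −(0.0592/2)·log(0.0227/0.91) = +0.047 V.

0.047 V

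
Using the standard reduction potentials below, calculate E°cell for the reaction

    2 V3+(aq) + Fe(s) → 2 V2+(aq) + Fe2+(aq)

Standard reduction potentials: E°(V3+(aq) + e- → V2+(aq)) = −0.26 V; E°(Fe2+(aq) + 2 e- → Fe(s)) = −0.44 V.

+0.18 V

In the reaction as written, V3+(aq) is reduced (cathode) and Fe2+(aq) is produced by oxidation at the anode.
E°cell = E°(cathode) − E°(anode) = −0.26 − (−0.44) = +0.18 V.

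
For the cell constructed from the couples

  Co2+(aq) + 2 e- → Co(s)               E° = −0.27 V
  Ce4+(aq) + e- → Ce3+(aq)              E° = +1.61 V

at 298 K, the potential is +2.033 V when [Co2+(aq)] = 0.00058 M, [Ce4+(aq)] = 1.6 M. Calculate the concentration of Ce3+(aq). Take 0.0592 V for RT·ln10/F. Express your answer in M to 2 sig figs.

0.17 M

Ce⁴⁺/Ce³⁺ is the cathode (higher E°); E°cell = +1.61 − (−0.27) = +1.88 V with n = 2.
From the Nernst equation, log Q = n(E° − E)/0.0592 = 2·(+1.88 − (+2.033))/0.0592 = −5.169.
For 2 Ce4+(aq) + Co(s) → 2 Ce3+(aq) + Co2+(aq), the reaction quotient is Q = ([Ce3+(aq)]^2·[Co2+(aq)]) / [Ce4+(aq)]^2.
Isolating [Ce3+(aq)] in Q = 10^{−5.169} yields log [Ce3+(aq)] = −0.762, i.e. 0.17 M.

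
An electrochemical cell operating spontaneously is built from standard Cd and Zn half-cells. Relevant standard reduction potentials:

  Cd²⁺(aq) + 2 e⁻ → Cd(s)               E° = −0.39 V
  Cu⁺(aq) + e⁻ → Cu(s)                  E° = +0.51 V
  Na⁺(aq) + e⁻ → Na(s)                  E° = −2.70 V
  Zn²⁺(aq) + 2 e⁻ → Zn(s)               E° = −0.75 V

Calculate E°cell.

Of the two couples in this cell, the one with the more positive reduction potential is reduced at the cathode: here that is Cd²⁺/Cd (−0.39 V); Zn²⁺/Zn (−0.75 V) is the anode.
E°cell = E°(cathode) − E°(anode) = −0.39 − (−0.75) = +0.36 V.

+0.36 V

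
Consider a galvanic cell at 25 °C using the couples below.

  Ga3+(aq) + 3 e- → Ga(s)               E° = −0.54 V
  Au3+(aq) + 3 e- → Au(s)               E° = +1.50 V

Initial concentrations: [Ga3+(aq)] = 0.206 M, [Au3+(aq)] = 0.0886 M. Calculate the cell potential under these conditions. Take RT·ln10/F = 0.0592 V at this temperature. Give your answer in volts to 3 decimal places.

The Au³⁺/Au couple has the more positive E°, so it is the cathode; Ga³⁺/Ga is the anode.
E°cell = +1.50 − (−0.54) = +2.04 V, with n = 3 electrons transferred.
The balanced reaction is Au3+(aq) + Ga(s) → Au(s) + Ga3+(aq), so Q = [Ga3+(aq)] / [Au3+(aq)] = 2.33 and log Q = 0.366.
E = E° − (0.0592/n)·log Q = +2.04 − (0.0592/3)(0.366) = +2.033 V.

+2.033 V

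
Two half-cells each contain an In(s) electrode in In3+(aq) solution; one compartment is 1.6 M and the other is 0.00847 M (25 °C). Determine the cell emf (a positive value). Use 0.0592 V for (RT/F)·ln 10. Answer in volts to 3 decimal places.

For a concentration cell E°cell = 0, since both electrodes use the same couple.
The compartment with the higher In3+(aq) concentration (1.6 M) acts as the cathode; ions are reduced there and produced at the dilute (0.00847 M) anode.
With n = 3, Ecell = −(0.0592/3)·log([dilute]/[conc]) = −(0.0592/3)·log(0.00847/1.6) = +0.045 V.

0.045 V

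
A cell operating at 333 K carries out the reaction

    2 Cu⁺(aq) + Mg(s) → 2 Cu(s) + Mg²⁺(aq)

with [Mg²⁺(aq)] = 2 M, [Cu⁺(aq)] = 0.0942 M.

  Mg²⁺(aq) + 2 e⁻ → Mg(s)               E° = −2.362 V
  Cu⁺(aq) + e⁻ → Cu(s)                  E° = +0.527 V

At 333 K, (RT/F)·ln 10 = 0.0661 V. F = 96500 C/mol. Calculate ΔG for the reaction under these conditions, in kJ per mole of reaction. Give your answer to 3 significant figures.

E°cell = +0.527 − (−2.362) = +2.889 V; the balanced reaction transfers n = 2 electrons.
Here Q = [Mg²⁺(aq)] / [Cu⁺(aq)]^2 = 225 (log Q = 2.353), giving E = +2.889 − (0.0661/2)·(2.353) = +2.8112 V.
Then ΔG = −nFE = −2 × 96500 × +2.8112 J/mol = −543 kJ/mol.

−543 kJ/mol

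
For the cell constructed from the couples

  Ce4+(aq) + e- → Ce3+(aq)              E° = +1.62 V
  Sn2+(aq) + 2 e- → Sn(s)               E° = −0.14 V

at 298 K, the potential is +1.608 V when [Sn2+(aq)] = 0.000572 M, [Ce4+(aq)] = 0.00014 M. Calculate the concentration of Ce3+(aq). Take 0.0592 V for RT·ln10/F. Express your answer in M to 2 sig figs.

With Ce⁴⁺/Ce³⁺ at the cathode and Sn²⁺/Sn at the anode, E°cell = +1.62 − (−0.14) = +1.76 V (n = 2).
Since E = E° − (0.0592/n)·log Q, log Q = n(E° − E)/0.0592 = 5.135.
The balanced reaction is 2 Ce4+(aq) + Sn(s) → 2 Ce3+(aq) + Sn2+(aq), so Q = ([Ce3+(aq)]^2·[Sn2+(aq)]) / [Ce4+(aq)]^2.
Substituting the known concentrations and solving, log [Ce3+(aq)] = 0.335 and [Ce3+(aq)] = 2.2 M.

2.2 M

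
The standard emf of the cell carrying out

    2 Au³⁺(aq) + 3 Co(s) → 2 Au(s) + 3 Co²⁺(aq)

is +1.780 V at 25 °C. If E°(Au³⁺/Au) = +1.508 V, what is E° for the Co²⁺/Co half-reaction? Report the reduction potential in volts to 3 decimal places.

−0.272 V

In the reaction as written the Au³⁺/Au couple is reduced (cathode) and Co²⁺/Co is oxidized (anode), so E°cell = E°(Au³⁺/Au) − E°(Co²⁺/Co).
E°(Co²⁺/Co) = E°(cathode) − E°cell = +1.508 − (+1.780) = −0.272 V.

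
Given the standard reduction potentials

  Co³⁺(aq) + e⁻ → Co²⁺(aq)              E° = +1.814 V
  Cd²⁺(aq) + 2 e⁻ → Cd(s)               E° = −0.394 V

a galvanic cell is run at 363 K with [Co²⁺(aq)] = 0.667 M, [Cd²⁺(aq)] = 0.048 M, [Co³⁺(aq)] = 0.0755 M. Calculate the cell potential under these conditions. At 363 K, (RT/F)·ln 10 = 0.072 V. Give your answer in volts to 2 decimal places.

+2.19 V

Since E°(Co³⁺/Co²⁺) > E°(Cd²⁺/Cd), Co³⁺/Co²⁺ serves as the cathode.
The standard potential is +1.814 − (−0.394) = +2.208 V and the balanced reaction transfers n = 2 electrons.
The balanced reaction is 2 Co³⁺(aq) + Cd(s) → 2 Co²⁺(aq) + Cd²⁺(aq), so Q = ([Co²⁺(aq)]^2·[Cd²⁺(aq)]) / [Co³⁺(aq)]^2 = 3.75 and log Q = 0.574.
By the Nernst equation, E = +2.208 − (0.072/2)·(0.574) = +2.19 V.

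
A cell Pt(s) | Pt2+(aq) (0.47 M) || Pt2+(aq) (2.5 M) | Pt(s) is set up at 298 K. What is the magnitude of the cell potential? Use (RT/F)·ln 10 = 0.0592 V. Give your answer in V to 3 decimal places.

For a concentration cell E°cell = 0, since both electrodes use the same couple.
The compartment with the higher Pt2+(aq) concentration (2.5 M) acts as the cathode; ions are reduced there and produced at the dilute (0.47 M) anode.
With n = 2, Ecell = −(0.0592/2)·log([dilute]/[conc]) = −(0.0592/2)·log(0.47/2.5) = +0.021 V.

0.021 V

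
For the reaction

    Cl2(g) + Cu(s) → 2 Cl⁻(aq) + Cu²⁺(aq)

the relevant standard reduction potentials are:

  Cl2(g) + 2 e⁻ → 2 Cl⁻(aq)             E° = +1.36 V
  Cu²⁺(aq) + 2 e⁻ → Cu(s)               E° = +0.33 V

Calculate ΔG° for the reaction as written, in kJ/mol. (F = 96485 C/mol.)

−199 kJ/mol

In the reaction as written Cl2(g) is reduced, so the Cl₂/Cl⁻ couple is the cathode and Cu²⁺/Cu is the anode.
E°cell = +1.36 − (+0.33) = +1.03 V; balancing electrons gives n = 2.
ΔG° = −nFE°cell = −(2)(96485)(+1.03) J/mol = −199 kJ/mol.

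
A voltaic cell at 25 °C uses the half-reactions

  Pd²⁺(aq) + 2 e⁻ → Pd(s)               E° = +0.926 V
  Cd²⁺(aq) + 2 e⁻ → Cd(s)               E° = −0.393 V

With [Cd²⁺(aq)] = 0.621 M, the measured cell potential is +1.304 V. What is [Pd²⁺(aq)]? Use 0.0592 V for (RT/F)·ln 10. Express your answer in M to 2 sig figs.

With Pd²⁺/Pd at the cathode and Cd²⁺/Cd at the anode, E°cell = +0.926 − (−0.393) = +1.319 V (n = 2).
Rearranging E = E° − (0.0592/n)·log Q gives log Q = 2(+1.319 − (+1.304))/0.0592 = 0.507.
For Pd²⁺(aq) + Cd(s) → Pd(s) + Cd²⁺(aq), the reaction quotient is Q = [Cd²⁺(aq)] / [Pd²⁺(aq)].
Solving for the unknown gives log [Pd²⁺(aq)] = −0.714, so [Pd²⁺(aq)] ≈ 0.19 M.

0.19 M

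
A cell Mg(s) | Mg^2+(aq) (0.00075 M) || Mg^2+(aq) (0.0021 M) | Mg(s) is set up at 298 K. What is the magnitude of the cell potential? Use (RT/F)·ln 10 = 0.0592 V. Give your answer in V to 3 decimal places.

For a concentration cell E°cell = 0, since both electrodes use the same couple.
The compartment with the higher Mg^2+(aq) concentration (0.0021 M) acts as the cathode; ions are reduced there and produced at the dilute (0.00075 M) anode.
With n = 2, Ecell = −(0.0592/2)·log([dilute]/[conc]) = −(0.0592/2)·log(0.00075/0.0021) = +0.013 V.

0.013 V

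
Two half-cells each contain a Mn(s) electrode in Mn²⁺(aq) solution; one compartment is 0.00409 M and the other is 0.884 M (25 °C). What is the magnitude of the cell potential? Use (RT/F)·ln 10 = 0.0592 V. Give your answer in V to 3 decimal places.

For a concentration cell E°cell = 0, since both electrodes use the same couple.
The compartment with the higher Mn²⁺(aq) concentration (0.884 M) acts as the cathode; ions are reduced there and produced at the dilute (0.00409 M) anode.
With n = 2, Ecell = −(0.0592/2)·log([dilute]/[conc]) = −(0.0592/2)·log(0.00409/0.884) = +0.069 V.

0.069 V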